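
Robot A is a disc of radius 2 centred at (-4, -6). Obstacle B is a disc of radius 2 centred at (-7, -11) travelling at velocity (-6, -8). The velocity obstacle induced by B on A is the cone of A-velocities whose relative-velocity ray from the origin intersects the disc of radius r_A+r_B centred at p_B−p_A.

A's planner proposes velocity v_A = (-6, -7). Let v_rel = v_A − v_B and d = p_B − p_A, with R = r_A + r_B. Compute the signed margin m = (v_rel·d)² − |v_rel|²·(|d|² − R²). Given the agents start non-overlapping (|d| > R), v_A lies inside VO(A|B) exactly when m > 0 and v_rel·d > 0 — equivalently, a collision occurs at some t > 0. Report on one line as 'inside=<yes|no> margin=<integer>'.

d = (-3, -5),  |d|² = 34;  R = 2+2 = 4,  c = 34−4² = 18
v_rel = (0, 1),  |v_rel|² = 1;  v_rel·d = (0)·(-3) + (1)·(-5) = -5
1·t² + 10·t + 18 = 0  ⇒  m = (-5)² − 1·18 = 7
m = 7 > 0,  v_rel·d = -5 < 0  ⇒  outside

inside=no margin=7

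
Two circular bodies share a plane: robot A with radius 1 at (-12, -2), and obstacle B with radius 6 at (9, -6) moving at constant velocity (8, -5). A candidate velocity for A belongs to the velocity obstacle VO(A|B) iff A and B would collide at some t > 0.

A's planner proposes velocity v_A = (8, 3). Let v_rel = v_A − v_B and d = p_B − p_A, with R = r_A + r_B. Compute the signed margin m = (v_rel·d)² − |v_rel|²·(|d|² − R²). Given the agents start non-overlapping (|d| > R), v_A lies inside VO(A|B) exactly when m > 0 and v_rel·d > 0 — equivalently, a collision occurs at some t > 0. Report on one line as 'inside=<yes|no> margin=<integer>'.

d = (21, -4),  |d|² = 457;  R = 1+6 = 7,  c = 457−7² = 408
v_rel = (0, 8),  |v_rel|² = 64;  v_rel·d = (0)·(21) + (8)·(-4) = -32
64·t² + 64·t + 408 = 0  ⇒  m = (-32)² − 64·408 = -25088
m = -25088 < 0,  v_rel·d = -32 < 0  ⇒  outside

inside=no margin=-25088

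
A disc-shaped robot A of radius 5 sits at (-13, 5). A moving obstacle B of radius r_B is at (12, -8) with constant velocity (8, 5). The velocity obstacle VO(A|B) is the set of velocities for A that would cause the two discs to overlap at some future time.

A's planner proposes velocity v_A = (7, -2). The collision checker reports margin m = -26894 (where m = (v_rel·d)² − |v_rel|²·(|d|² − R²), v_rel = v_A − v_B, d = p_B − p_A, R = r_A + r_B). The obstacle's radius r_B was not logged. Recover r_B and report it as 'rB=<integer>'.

m = -26894
d = (25, -13);  v_rel = (-1, -7),  |v_rel|² = 50
v_rel×d = (-1)·(-13) − (-7)·(25) = 188
since m = R²·50 − 188²:  R² = (35344 + -26894) / 50 = 169
R = √169 = 13  ⇒  r_B = 13 − 5 = 8

rB=8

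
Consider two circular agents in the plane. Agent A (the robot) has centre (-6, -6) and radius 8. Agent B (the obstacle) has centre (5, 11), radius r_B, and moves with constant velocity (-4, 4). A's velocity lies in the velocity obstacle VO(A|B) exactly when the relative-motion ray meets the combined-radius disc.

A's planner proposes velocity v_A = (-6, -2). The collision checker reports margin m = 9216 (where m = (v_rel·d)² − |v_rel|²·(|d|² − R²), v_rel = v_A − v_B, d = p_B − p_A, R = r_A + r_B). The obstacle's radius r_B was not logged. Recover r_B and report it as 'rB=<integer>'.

m = 9216
d = (11, 17);  v_rel = (-2, -6),  |v_rel|² = 40
v_rel×d = (-2)·(17) − (-6)·(11) = 32
since m = R²·40 − 32²:  R² = (1024 + 9216) / 40 = 256
R = √256 = 16  ⇒  r_B = 16 − 8 = 8

rB=8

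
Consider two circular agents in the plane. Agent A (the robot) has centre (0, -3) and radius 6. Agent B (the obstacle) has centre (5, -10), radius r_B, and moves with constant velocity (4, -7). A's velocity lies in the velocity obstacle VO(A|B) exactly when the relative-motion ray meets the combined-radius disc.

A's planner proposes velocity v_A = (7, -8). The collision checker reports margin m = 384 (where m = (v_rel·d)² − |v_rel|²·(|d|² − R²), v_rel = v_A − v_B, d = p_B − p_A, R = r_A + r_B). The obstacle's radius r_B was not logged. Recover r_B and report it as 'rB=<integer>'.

m = 384
d = (5, -7);  v_rel = (3, -1),  |v_rel|² = 10
v_rel×d = (3)·(-7) − (-1)·(5) = -16
since m = R²·10 − (-16)²:  R² = (256 + 384) / 10 = 64
R = √64 = 8  ⇒  r_B = 8 − 6 = 2

rB=2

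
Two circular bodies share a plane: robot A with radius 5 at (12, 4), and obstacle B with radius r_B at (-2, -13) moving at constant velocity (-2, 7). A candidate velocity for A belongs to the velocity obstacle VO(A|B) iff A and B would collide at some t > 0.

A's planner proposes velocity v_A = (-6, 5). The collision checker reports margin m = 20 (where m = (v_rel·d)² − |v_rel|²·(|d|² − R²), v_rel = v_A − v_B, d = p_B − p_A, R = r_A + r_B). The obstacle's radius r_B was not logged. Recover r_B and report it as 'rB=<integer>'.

m = 20
d = (-14, -17);  v_rel = (-4, -2),  |v_rel|² = 20
v_rel×d = (-4)·(-17) − (-2)·(-14) = 40
since m = R²·20 − 40²:  R² = (1600 + 20) / 20 = 81
R = √81 = 9  ⇒  r_B = 9 − 5 = 4

rB=4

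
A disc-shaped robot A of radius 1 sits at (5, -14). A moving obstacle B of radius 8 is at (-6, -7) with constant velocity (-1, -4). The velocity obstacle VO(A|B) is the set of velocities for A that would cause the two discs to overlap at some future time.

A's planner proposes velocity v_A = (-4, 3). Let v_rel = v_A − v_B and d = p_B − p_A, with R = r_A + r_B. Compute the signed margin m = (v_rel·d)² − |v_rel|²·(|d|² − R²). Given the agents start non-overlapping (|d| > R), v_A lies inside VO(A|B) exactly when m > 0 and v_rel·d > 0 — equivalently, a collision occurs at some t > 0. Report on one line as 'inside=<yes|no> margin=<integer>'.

d = (-11, 7),  |d|² = 170;  R = 1+8 = 9,  c = 170−9² = 89
v_rel = (-3, 7),  |v_rel|² = 58;  v_rel·d = (-3)·(-11) + (7)·(7) = 82
58·t² − 164·t + 89 = 0  ⇒  m = 82² − 58·89 = 1562
m = 1562 > 0,  v_rel·d = 82 > 0  ⇒  inside

inside=yes margin=1562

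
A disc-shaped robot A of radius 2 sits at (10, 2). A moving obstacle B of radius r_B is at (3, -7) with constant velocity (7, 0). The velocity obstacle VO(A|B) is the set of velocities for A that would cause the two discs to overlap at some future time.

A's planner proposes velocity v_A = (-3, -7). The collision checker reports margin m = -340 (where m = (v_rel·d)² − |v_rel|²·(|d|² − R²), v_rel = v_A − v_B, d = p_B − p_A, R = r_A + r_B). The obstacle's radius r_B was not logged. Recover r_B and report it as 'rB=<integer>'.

m = -340
d = (-7, -9);  v_rel = (-10, -7),  |v_rel|² = 149
v_rel×d = (-10)·(-9) − (-7)·(-7) = 41
since m = R²·149 − 41²:  R² = (1681 + -340) / 149 = 9
R = √9 = 3  ⇒  r_B = 3 − 2 = 1

rB=1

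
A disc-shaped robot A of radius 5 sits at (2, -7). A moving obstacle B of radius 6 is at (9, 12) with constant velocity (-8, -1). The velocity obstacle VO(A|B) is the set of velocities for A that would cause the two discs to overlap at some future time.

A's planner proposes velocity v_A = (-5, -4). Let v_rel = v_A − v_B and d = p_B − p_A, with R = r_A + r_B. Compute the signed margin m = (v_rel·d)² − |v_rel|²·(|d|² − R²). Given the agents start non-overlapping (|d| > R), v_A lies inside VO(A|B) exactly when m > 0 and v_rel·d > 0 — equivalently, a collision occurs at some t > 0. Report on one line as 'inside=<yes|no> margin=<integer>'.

d = (7, 19),  |d|² = 410;  R = 5+6 = 11,  c = 410−11² = 289
v_rel = (3, -3),  |v_rel|² = 18;  v_rel·d = (3)·(7) + (-3)·(19) = -36
18·t² + 72·t + 289 = 0  ⇒  m = (-36)² − 18·289 = -3906
m = -3906 < 0,  v_rel·d = -36 < 0  ⇒  outside

inside=no margin=-3906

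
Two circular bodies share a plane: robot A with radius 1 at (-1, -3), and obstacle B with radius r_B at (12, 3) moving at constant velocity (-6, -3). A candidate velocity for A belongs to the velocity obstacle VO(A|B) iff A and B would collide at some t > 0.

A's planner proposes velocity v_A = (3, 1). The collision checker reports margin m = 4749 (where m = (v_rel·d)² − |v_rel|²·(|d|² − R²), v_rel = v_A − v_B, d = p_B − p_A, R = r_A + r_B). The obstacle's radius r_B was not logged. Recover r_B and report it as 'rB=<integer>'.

m = 4749
d = (13, 6);  v_rel = (9, 4),  |v_rel|² = 97
v_rel×d = (9)·(6) − (4)·(13) = 2
since m = R²·97 − 2²:  R² = (4 + 4749) / 97 = 49
R = √49 = 7  ⇒  r_B = 7 − 1 = 6

rB=6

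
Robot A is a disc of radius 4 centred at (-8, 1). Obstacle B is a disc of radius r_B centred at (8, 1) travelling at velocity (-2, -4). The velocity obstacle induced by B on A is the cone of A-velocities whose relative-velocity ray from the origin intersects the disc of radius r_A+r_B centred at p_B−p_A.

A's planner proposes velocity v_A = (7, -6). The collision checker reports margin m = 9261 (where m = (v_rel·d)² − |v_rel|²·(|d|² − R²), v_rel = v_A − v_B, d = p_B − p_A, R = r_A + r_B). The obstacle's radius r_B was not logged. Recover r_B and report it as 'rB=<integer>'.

m = 9261
d = (16, 0);  v_rel = (9, -2),  |v_rel|² = 85
v_rel×d = (9)·(0) − (-2)·(16) = 32
since m = R²·85 − 32²:  R² = (1024 + 9261) / 85 = 121
R = √121 = 11  ⇒  r_B = 11 − 4 = 7

rB=7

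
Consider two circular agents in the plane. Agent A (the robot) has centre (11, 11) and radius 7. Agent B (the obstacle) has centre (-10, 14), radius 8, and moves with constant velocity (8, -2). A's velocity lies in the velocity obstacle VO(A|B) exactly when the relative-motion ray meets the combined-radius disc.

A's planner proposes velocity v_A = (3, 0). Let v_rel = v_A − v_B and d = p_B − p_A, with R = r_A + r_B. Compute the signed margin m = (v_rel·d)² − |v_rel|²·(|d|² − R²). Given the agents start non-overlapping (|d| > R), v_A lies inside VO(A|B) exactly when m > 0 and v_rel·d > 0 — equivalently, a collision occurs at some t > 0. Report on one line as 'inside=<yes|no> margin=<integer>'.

d = (-21, 3),  |d|² = 450;  R = 7+8 = 15,  c = 450−15² = 225
v_rel = (-5, 2),  |v_rel|² = 29;  v_rel·d = (-5)·(-21) + (2)·(3) = 111
29·t² − 222·t + 225 = 0  ⇒  m = 111² − 29·225 = 5796
m = 5796 > 0,  v_rel·d = 111 > 0  ⇒  inside

inside=yes margin=5796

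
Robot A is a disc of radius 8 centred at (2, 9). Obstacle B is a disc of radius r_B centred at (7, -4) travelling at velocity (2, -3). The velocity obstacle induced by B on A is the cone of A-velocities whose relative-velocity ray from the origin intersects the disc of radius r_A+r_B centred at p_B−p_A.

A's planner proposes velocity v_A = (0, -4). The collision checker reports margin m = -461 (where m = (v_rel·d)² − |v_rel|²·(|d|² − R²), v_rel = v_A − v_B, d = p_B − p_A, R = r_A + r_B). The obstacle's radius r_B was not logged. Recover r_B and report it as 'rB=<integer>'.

m = -461
d = (5, -13);  v_rel = (-2, -1),  |v_rel|² = 5
v_rel×d = (-2)·(-13) − (-1)·(5) = 31
since m = R²·5 − 31²:  R² = (961 + -461) / 5 = 100
R = √100 = 10  ⇒  r_B = 10 − 8 = 2

rB=2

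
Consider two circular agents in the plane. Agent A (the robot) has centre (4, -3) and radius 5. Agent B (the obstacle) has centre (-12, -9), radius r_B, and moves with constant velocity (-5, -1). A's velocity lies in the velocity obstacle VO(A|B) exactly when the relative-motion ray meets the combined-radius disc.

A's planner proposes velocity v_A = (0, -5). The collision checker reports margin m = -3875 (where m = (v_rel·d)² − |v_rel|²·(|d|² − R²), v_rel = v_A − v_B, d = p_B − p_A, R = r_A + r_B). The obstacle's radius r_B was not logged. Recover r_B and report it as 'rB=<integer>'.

m = -3875
d = (-16, -6);  v_rel = (5, -4),  |v_rel|² = 41
v_rel×d = (5)·(-6) − (-4)·(-16) = -94
since m = R²·41 − (-94)²:  R² = (8836 + -3875) / 41 = 121
R = √121 = 11  ⇒  r_B = 11 − 5 = 6

rB=6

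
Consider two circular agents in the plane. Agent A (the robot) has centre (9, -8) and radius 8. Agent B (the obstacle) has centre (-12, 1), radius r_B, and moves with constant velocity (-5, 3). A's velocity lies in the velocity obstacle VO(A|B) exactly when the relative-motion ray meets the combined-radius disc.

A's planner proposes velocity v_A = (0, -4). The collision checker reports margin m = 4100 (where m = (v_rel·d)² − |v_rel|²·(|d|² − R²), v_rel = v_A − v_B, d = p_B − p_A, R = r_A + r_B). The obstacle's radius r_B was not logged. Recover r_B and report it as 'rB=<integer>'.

m = 4100
d = (-21, 9);  v_rel = (5, -7),  |v_rel|² = 74
v_rel×d = (5)·(9) − (-7)·(-21) = -102
since m = R²·74 − (-102)²:  R² = (10404 + 4100) / 74 = 196
R = √196 = 14  ⇒  r_B = 14 − 8 = 6

rB=6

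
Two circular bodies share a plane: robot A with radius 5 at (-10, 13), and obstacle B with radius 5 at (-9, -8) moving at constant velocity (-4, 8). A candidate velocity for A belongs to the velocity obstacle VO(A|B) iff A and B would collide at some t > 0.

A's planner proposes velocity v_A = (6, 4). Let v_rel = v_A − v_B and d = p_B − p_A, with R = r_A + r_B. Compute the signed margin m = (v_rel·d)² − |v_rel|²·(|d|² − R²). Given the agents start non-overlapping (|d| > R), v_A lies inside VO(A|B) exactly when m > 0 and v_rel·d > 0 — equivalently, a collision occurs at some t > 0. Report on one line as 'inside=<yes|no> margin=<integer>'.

d = (1, -21),  |d|² = 442;  R = 5+5 = 10,  c = 442−10² = 342
v_rel = (10, -4),  |v_rel|² = 116;  v_rel·d = (10)·(1) + (-4)·(-21) = 94
116·t² − 188·t + 342 = 0  ⇒  m = 94² − 116·342 = -30836
m = -30836 < 0,  v_rel·d = 94 > 0  ⇒  outside

inside=no margin=-30836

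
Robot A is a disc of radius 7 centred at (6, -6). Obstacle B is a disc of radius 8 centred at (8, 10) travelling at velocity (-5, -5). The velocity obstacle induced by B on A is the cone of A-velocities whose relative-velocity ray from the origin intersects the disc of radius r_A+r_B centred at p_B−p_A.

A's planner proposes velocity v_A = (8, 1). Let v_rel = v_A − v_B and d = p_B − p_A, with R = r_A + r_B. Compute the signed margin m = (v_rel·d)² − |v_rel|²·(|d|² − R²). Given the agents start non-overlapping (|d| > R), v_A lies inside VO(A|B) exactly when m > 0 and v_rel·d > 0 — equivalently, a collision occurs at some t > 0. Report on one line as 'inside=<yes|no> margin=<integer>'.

d = (2, 16),  |d|² = 260;  R = 7+8 = 15,  c = 260−15² = 35
v_rel = (13, 6),  |v_rel|² = 205;  v_rel·d = (13)·(2) + (6)·(16) = 122
205·t² − 244·t + 35 = 0  ⇒  m = 122² − 205·35 = 7709
m = 7709 > 0,  v_rel·d = 122 > 0  ⇒  inside

inside=yes margin=7709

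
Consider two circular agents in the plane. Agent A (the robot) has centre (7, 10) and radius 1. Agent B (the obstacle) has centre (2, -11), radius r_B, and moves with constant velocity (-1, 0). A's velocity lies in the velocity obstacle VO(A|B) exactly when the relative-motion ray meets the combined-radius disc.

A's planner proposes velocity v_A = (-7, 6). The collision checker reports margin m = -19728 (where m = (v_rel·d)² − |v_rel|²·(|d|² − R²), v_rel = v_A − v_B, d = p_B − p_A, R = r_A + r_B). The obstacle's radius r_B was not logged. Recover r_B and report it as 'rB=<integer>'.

m = -19728
d = (-5, -21);  v_rel = (-6, 6),  |v_rel|² = 72
v_rel×d = (-6)·(-21) − (6)·(-5) = 156
since m = R²·72 − 156²:  R² = (24336 + -19728) / 72 = 64
R = √64 = 8  ⇒  r_B = 8 − 1 = 7

rB=7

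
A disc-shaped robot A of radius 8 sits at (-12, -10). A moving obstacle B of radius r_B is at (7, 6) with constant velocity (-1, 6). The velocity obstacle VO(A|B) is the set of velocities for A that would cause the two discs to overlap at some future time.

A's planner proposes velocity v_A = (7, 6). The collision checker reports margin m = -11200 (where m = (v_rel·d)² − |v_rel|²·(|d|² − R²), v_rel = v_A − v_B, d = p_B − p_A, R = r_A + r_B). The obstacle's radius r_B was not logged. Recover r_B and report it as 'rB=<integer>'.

m = -11200
d = (19, 16);  v_rel = (8, 0),  |v_rel|² = 64
v_rel×d = (8)·(16) − (0)·(19) = 128
since m = R²·64 − 128²:  R² = (16384 + -11200) / 64 = 81
R = √81 = 9  ⇒  r_B = 9 − 8 = 1

rB=1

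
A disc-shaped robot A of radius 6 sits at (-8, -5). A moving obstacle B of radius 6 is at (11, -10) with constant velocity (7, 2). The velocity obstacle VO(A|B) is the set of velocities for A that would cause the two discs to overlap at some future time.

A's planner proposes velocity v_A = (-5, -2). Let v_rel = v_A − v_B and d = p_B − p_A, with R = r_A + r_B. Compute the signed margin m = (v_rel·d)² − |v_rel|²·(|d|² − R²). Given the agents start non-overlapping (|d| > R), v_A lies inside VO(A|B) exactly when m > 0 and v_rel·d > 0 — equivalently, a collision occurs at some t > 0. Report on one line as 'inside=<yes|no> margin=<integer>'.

d = (19, -5),  |d|² = 386;  R = 6+6 = 12,  c = 386−12² = 242
v_rel = (-12, -4),  |v_rel|² = 160;  v_rel·d = (-12)·(19) + (-4)·(-5) = -208
160·t² + 416·t + 242 = 0  ⇒  m = (-208)² − 160·242 = 4544
m = 4544 > 0,  v_rel·d = -208 < 0  ⇒  outside

inside=no margin=4544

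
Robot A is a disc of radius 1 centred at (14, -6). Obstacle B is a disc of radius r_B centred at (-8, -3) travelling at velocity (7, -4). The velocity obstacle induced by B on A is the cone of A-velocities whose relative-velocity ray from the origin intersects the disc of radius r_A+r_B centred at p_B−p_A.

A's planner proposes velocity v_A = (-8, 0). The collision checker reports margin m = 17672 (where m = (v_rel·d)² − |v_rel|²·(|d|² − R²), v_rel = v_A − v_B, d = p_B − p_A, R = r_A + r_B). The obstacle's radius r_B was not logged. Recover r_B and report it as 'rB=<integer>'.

m = 17672
d = (-22, 3);  v_rel = (-15, 4),  |v_rel|² = 241
v_rel×d = (-15)·(3) − (4)·(-22) = 43
since m = R²·241 − 43²:  R² = (1849 + 17672) / 241 = 81
R = √81 = 9  ⇒  r_B = 9 − 1 = 8

rB=8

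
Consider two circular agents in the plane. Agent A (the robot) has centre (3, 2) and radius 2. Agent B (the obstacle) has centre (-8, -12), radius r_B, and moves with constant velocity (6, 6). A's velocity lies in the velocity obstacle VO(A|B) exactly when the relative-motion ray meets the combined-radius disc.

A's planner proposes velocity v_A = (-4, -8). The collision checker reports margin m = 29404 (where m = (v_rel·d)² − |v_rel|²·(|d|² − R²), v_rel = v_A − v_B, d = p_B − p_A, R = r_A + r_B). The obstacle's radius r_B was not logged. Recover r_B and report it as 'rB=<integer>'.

m = 29404
d = (-11, -14);  v_rel = (-10, -14),  |v_rel|² = 296
v_rel×d = (-10)·(-14) − (-14)·(-11) = -14
since m = R²·296 − (-14)²:  R² = (196 + 29404) / 296 = 100
R = √100 = 10  ⇒  r_B = 10 − 2 = 8

rB=8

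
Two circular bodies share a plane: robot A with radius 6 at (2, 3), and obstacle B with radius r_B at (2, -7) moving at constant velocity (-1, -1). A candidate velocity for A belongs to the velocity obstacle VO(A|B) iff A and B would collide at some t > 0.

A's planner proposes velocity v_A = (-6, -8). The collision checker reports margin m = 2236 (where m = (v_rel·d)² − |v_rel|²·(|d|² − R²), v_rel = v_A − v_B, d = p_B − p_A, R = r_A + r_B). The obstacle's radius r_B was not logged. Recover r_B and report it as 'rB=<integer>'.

m = 2236
d = (0, -10);  v_rel = (-5, -7),  |v_rel|² = 74
v_rel×d = (-5)·(-10) − (-7)·(0) = 50
since m = R²·74 − 50²:  R² = (2500 + 2236) / 74 = 64
R = √64 = 8  ⇒  r_B = 8 − 6 = 2

rB=2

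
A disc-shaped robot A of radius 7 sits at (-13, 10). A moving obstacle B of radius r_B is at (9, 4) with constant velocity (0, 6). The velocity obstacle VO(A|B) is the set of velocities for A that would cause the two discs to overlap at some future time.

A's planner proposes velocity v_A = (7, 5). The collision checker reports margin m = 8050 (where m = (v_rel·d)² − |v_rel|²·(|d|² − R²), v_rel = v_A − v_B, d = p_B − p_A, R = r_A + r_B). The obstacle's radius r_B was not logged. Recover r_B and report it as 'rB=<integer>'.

m = 8050
d = (22, -6);  v_rel = (7, -1),  |v_rel|² = 50
v_rel×d = (7)·(-6) − (-1)·(22) = -20
since m = R²·50 − (-20)²:  R² = (400 + 8050) / 50 = 169
R = √169 = 13  ⇒  r_B = 13 − 7 = 6

rB=6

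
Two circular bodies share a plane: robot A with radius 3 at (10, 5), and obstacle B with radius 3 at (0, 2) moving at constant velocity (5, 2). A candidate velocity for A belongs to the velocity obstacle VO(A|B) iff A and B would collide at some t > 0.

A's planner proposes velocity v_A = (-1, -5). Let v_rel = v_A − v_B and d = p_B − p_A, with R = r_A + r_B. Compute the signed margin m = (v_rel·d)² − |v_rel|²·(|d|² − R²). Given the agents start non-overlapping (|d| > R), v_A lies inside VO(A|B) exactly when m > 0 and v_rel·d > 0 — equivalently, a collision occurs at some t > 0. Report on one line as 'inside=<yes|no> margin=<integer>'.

d = (-10, -3),  |d|² = 109;  R = 3+3 = 6,  c = 109−6² = 73
v_rel = (-6, -7),  |v_rel|² = 85;  v_rel·d = (-6)·(-10) + (-7)·(-3) = 81
85·t² − 162·t + 73 = 0  ⇒  m = 81² − 85·73 = 356
m = 356 > 0,  v_rel·d = 81 > 0  ⇒  inside

inside=yes margin=356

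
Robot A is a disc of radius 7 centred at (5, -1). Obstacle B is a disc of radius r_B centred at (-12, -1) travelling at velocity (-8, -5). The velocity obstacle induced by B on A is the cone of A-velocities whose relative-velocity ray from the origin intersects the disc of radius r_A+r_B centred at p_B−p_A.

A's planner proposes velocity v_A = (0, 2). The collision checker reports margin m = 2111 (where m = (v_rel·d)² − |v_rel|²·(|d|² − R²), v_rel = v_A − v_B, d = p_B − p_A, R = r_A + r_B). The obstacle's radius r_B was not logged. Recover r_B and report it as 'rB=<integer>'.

m = 2111
d = (-17, 0);  v_rel = (8, 7),  |v_rel|² = 113
v_rel×d = (8)·(0) − (7)·(-17) = 119
since m = R²·113 − 119²:  R² = (14161 + 2111) / 113 = 144
R = √144 = 12  ⇒  r_B = 12 − 7 = 5

rB=5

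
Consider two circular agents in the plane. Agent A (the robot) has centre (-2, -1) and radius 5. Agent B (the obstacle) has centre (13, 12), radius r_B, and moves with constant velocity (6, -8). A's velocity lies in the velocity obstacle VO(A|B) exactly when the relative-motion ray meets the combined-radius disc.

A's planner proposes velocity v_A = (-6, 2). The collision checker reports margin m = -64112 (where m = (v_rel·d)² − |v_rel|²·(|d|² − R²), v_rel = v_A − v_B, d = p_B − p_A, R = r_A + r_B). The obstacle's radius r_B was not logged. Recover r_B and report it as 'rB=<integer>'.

m = -64112
d = (15, 13);  v_rel = (-12, 10),  |v_rel|² = 244
v_rel×d = (-12)·(13) − (10)·(15) = -306
since m = R²·244 − (-306)²:  R² = (93636 + -64112) / 244 = 121
R = √121 = 11  ⇒  r_B = 11 − 5 = 6

rB=6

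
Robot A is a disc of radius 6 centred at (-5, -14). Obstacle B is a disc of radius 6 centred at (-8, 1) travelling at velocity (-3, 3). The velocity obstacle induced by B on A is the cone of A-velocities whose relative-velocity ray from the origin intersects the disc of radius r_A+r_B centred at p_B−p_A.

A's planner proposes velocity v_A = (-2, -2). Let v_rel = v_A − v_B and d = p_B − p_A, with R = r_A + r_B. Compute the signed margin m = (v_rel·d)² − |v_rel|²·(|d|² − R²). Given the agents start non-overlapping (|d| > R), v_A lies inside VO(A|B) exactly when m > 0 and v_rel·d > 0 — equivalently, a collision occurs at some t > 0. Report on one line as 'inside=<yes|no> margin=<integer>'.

d = (-3, 15),  |d|² = 234;  R = 6+6 = 12,  c = 234−12² = 90
v_rel = (1, -5),  |v_rel|² = 26;  v_rel·d = (1)·(-3) + (-5)·(15) = -78
26·t² + 156·t + 90 = 0  ⇒  m = (-78)² − 26·90 = 3744
m = 3744 > 0,  v_rel·d = -78 < 0  ⇒  outside

inside=no margin=3744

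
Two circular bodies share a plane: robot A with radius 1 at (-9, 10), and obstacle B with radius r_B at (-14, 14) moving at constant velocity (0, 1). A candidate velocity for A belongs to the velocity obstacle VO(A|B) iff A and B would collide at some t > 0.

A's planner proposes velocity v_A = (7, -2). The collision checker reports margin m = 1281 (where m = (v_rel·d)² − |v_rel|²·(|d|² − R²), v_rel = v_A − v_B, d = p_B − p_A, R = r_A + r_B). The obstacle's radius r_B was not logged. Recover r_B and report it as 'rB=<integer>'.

m = 1281
d = (-5, 4);  v_rel = (7, -3),  |v_rel|² = 58
v_rel×d = (7)·(4) − (-3)·(-5) = 13
since m = R²·58 − 13²:  R² = (169 + 1281) / 58 = 25
R = √25 = 5  ⇒  r_B = 5 − 1 = 4

rB=4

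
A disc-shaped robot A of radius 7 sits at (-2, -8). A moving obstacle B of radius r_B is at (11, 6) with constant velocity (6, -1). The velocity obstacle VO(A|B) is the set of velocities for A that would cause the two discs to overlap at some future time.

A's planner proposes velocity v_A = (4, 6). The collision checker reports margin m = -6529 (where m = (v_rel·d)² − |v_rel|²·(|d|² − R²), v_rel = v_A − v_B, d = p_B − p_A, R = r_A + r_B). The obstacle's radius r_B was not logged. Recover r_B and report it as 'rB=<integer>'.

m = -6529
d = (13, 14);  v_rel = (-2, 7),  |v_rel|² = 53
v_rel×d = (-2)·(14) − (7)·(13) = -119
since m = R²·53 − (-119)²:  R² = (14161 + -6529) / 53 = 144
R = √144 = 12  ⇒  r_B = 12 − 7 = 5

rB=5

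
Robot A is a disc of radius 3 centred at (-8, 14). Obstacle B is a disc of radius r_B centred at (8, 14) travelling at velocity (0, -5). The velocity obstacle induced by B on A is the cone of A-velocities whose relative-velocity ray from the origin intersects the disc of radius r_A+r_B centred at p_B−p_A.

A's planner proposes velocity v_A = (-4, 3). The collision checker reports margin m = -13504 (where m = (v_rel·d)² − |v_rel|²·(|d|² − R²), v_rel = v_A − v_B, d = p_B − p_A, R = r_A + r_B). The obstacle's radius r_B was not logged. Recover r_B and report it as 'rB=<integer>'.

m = -13504
d = (16, 0);  v_rel = (-4, 8),  |v_rel|² = 80
v_rel×d = (-4)·(0) − (8)·(16) = -128
since m = R²·80 − (-128)²:  R² = (16384 + -13504) / 80 = 36
R = √36 = 6  ⇒  r_B = 6 − 3 = 3

rB=3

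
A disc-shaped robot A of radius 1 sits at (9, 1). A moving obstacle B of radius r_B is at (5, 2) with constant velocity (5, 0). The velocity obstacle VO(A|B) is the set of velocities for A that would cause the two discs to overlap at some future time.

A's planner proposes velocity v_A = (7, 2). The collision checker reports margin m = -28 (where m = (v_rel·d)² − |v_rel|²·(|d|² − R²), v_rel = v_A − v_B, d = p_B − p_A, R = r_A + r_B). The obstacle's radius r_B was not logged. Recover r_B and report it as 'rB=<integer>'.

m = -28
d = (-4, 1);  v_rel = (2, 2),  |v_rel|² = 8
v_rel×d = (2)·(1) − (2)·(-4) = 10
since m = R²·8 − 10²:  R² = (100 + -28) / 8 = 9
R = √9 = 3  ⇒  r_B = 3 − 1 = 2

rB=2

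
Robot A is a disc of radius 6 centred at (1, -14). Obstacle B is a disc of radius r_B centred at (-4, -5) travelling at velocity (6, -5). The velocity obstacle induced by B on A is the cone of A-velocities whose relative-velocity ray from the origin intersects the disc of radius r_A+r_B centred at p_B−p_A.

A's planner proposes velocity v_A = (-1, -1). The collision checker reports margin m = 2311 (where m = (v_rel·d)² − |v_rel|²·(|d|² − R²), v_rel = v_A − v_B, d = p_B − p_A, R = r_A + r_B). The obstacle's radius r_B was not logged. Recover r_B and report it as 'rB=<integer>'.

m = 2311
d = (-5, 9);  v_rel = (-7, 4),  |v_rel|² = 65
v_rel×d = (-7)·(9) − (4)·(-5) = -43
since m = R²·65 − (-43)²:  R² = (1849 + 2311) / 65 = 64
R = √64 = 8  ⇒  r_B = 8 − 6 = 2

rB=2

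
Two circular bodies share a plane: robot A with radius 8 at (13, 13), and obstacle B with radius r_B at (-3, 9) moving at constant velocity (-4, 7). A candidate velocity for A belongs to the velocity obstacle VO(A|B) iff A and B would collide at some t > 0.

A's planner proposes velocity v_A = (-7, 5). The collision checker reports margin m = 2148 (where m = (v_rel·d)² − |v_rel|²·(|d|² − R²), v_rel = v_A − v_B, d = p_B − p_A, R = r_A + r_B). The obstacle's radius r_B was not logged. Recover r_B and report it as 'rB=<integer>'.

m = 2148
d = (-16, -4);  v_rel = (-3, -2),  |v_rel|² = 13
v_rel×d = (-3)·(-4) − (-2)·(-16) = -20
since m = R²·13 − (-20)²:  R² = (400 + 2148) / 13 = 196
R = √196 = 14  ⇒  r_B = 14 − 8 = 6

rB=6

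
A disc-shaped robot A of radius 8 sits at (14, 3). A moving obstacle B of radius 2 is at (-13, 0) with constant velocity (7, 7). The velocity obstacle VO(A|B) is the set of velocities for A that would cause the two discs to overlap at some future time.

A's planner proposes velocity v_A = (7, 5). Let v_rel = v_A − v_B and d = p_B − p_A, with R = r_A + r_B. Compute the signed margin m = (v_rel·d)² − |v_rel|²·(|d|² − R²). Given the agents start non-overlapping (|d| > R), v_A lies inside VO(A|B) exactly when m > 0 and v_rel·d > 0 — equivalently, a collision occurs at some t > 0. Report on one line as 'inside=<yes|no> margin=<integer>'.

d = (-27, -3),  |d|² = 738;  R = 8+2 = 10,  c = 738−10² = 638
v_rel = (0, -2),  |v_rel|² = 4;  v_rel·d = (0)·(-27) + (-2)·(-3) = 6
4·t² − 12·t + 638 = 0  ⇒  m = 6² − 4·638 = -2516
m = -2516 < 0,  v_rel·d = 6 > 0  ⇒  outside

inside=no margin=-2516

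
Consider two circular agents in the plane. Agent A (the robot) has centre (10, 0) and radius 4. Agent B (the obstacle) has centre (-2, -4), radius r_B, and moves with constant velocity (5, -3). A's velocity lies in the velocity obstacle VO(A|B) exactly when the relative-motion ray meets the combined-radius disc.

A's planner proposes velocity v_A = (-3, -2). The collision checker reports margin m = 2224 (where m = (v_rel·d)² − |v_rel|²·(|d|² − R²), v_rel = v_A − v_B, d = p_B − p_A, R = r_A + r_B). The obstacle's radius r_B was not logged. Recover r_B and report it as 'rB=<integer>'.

m = 2224
d = (-12, -4);  v_rel = (-8, 1),  |v_rel|² = 65
v_rel×d = (-8)·(-4) − (1)·(-12) = 44
since m = R²·65 − 44²:  R² = (1936 + 2224) / 65 = 64
R = √64 = 8  ⇒  r_B = 8 − 4 = 4

rB=4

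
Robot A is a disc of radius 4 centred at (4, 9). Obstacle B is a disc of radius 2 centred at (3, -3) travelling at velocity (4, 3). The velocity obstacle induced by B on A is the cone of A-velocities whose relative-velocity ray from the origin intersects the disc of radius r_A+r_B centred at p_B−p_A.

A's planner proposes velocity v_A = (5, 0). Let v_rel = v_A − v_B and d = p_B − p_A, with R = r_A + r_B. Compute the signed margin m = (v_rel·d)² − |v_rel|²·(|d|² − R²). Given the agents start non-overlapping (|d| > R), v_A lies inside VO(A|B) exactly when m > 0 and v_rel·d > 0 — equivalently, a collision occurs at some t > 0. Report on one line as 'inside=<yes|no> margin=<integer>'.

d = (-1, -12),  |d|² = 145;  R = 4+2 = 6,  c = 145−6² = 109
v_rel = (1, -3),  |v_rel|² = 10;  v_rel·d = (1)·(-1) + (-3)·(-12) = 35
10·t² − 70·t + 109 = 0  ⇒  m = 35² − 10·109 = 135
m = 135 > 0,  v_rel·d = 35 > 0  ⇒  inside

inside=yes margin=135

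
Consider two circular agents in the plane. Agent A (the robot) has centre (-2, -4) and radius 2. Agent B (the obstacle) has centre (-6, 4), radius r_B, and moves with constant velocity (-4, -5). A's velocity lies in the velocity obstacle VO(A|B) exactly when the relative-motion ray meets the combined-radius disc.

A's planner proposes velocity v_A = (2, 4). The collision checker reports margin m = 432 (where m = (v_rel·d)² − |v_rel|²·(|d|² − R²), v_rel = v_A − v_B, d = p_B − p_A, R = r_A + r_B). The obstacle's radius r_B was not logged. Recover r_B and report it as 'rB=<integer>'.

m = 432
d = (-4, 8);  v_rel = (6, 9),  |v_rel|² = 117
v_rel×d = (6)·(8) − (9)·(-4) = 84
since m = R²·117 − 84²:  R² = (7056 + 432) / 117 = 64
R = √64 = 8  ⇒  r_B = 8 − 2 = 6

rB=6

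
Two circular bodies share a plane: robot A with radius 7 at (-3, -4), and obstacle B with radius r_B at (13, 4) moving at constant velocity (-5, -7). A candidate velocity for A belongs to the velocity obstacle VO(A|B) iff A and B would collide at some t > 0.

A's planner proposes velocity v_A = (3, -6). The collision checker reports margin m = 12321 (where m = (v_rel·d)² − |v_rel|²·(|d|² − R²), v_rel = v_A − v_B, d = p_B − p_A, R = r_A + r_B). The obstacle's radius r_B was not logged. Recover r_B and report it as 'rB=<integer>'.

m = 12321
d = (16, 8);  v_rel = (8, 1),  |v_rel|² = 65
v_rel×d = (8)·(8) − (1)·(16) = 48
since m = R²·65 − 48²:  R² = (2304 + 12321) / 65 = 225
R = √225 = 15  ⇒  r_B = 15 − 7 = 8

rB=8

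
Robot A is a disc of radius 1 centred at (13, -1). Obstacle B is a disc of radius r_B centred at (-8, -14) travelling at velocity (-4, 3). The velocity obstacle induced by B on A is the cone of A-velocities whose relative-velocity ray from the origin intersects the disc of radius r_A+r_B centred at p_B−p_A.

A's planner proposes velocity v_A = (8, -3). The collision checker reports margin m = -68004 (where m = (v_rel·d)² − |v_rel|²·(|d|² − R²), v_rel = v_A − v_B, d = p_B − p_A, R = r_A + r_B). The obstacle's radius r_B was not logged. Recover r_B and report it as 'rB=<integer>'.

m = -68004
d = (-21, -13);  v_rel = (12, -6),  |v_rel|² = 180
v_rel×d = (12)·(-13) − (-6)·(-21) = -282
since m = R²·180 − (-282)²:  R² = (79524 + -68004) / 180 = 64
R = √64 = 8  ⇒  r_B = 8 − 1 = 7

rB=7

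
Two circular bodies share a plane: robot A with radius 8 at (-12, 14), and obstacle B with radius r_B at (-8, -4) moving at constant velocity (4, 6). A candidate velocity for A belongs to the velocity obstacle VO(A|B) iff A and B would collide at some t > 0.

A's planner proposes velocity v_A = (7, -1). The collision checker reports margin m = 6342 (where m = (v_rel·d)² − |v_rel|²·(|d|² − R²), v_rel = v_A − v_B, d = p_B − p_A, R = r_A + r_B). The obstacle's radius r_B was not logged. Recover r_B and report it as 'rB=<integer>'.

m = 6342
d = (4, -18);  v_rel = (3, -7),  |v_rel|² = 58
v_rel×d = (3)·(-18) − (-7)·(4) = -26
since m = R²·58 − (-26)²:  R² = (676 + 6342) / 58 = 121
R = √121 = 11  ⇒  r_B = 11 − 8 = 3

rB=3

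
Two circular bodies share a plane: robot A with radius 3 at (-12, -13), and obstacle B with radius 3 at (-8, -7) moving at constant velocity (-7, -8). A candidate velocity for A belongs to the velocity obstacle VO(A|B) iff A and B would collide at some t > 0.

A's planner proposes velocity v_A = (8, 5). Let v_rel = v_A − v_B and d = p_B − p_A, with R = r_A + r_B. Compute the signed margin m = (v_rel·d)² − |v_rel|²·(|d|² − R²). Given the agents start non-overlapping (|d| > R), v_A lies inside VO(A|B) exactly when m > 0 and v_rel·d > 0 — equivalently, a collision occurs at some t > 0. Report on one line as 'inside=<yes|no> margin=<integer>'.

d = (4, 6),  |d|² = 52;  R = 3+3 = 6,  c = 52−6² = 16
v_rel = (15, 13),  |v_rel|² = 394;  v_rel·d = (15)·(4) + (13)·(6) = 138
394·t² − 276·t + 16 = 0  ⇒  m = 138² − 394·16 = 12740
m = 12740 > 0,  v_rel·d = 138 > 0  ⇒  inside

inside=yes margin=12740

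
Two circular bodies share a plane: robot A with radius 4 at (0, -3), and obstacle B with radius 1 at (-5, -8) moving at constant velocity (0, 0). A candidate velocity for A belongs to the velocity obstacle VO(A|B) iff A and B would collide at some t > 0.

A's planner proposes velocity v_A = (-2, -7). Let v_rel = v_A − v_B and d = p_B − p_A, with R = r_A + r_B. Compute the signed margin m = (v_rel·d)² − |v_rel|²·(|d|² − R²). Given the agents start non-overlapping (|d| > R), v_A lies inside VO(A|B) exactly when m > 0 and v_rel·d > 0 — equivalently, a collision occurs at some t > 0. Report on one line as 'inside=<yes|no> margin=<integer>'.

d = (-5, -5),  |d|² = 50;  R = 4+1 = 5,  c = 50−5² = 25
v_rel = (-2, -7),  |v_rel|² = 53;  v_rel·d = (-2)·(-5) + (-7)·(-5) = 45
53·t² − 90·t + 25 = 0  ⇒  m = 45² − 53·25 = 700
m = 700 > 0,  v_rel·d = 45 > 0  ⇒  inside

inside=yes margin=700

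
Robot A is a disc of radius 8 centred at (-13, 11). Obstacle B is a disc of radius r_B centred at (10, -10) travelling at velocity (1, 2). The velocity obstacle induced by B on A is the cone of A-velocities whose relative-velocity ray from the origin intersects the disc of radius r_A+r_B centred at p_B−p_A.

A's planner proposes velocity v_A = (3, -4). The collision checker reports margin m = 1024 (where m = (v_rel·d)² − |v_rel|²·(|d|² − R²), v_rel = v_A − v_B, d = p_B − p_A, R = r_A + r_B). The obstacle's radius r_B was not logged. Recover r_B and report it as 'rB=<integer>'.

m = 1024
d = (23, -21);  v_rel = (2, -6),  |v_rel|² = 40
v_rel×d = (2)·(-21) − (-6)·(23) = 96
since m = R²·40 − 96²:  R² = (9216 + 1024) / 40 = 256
R = √256 = 16  ⇒  r_B = 16 − 8 = 8

rB=8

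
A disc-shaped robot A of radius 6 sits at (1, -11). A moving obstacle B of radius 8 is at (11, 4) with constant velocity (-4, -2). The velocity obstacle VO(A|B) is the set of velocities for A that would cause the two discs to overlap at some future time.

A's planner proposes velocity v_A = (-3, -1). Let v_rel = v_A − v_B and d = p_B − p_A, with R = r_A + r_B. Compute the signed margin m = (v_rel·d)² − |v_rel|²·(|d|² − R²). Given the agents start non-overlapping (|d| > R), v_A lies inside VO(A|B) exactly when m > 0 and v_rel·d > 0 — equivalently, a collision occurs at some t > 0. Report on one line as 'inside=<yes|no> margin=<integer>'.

d = (10, 15),  |d|² = 325;  R = 6+8 = 14,  c = 325−14² = 129
v_rel = (1, 1),  |v_rel|² = 2;  v_rel·d = (1)·(10) + (1)·(15) = 25
2·t² − 50·t + 129 = 0  ⇒  m = 25² − 2·129 = 367
m = 367 > 0,  v_rel·d = 25 > 0  ⇒  inside

inside=yes margin=367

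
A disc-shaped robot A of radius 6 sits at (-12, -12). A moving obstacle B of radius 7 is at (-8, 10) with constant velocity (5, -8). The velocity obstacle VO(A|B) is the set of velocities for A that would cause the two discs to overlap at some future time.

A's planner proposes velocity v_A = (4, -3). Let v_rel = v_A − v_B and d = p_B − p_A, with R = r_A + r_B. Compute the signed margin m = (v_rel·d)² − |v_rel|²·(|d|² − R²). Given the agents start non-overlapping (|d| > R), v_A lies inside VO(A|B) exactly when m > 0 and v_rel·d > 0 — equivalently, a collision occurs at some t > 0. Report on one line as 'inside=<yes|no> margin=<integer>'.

d = (4, 22),  |d|² = 500;  R = 6+7 = 13,  c = 500−13² = 331
v_rel = (-1, 5),  |v_rel|² = 26;  v_rel·d = (-1)·(4) + (5)·(22) = 106
26·t² − 212·t + 331 = 0  ⇒  m = 106² − 26·331 = 2630
m = 2630 > 0,  v_rel·d = 106 > 0  ⇒  inside

inside=yes margin=2630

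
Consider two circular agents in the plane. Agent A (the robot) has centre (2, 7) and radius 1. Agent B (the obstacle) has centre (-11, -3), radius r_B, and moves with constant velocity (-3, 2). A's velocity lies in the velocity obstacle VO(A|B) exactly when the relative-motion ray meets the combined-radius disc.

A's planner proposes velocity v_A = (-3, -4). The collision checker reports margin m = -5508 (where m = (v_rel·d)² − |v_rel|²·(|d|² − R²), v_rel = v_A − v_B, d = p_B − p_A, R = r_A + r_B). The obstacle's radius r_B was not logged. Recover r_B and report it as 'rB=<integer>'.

m = -5508
d = (-13, -10);  v_rel = (0, -6),  |v_rel|² = 36
v_rel×d = (0)·(-10) − (-6)·(-13) = -78
since m = R²·36 − (-78)²:  R² = (6084 + -5508) / 36 = 16
R = √16 = 4  ⇒  r_B = 4 − 1 = 3

rB=3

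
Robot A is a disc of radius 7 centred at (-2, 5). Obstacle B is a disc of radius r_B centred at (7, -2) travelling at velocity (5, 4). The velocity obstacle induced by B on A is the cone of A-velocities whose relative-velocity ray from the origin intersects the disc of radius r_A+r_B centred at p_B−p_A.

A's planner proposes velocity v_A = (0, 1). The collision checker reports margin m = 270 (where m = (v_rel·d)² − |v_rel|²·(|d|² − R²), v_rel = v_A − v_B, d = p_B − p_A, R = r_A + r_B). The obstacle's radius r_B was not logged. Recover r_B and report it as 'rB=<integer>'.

m = 270
d = (9, -7);  v_rel = (-5, -3),  |v_rel|² = 34
v_rel×d = (-5)·(-7) − (-3)·(9) = 62
since m = R²·34 − 62²:  R² = (3844 + 270) / 34 = 121
R = √121 = 11  ⇒  r_B = 11 − 7 = 4

rB=4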